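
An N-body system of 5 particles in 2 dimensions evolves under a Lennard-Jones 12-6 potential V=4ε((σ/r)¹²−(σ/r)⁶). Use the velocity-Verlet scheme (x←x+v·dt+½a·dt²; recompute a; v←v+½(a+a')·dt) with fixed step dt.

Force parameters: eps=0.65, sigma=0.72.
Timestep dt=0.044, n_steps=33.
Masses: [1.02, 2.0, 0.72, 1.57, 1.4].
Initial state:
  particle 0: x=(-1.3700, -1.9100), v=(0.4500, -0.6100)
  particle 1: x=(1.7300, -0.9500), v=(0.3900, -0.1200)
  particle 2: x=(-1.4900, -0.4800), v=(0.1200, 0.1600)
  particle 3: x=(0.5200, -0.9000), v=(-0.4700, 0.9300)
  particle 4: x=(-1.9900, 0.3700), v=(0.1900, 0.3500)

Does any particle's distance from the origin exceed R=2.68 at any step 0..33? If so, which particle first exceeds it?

step 0: x0=(-1.3700, -1.9100) x1=(1.7300, -0.9500) x2=(-1.4900, -0.4800) x3=(0.5200, -0.9000) x4=(-1.9900, 0.3700)
step 1: x0=(-1.3502, -1.9367) x1=(1.7469, -0.9553) x2=(-1.4858, -0.4713) x3=(0.4996, -0.8591) x4=(-1.9811, 0.3844)
step 2: x0=(-1.3304, -1.9631) x1=(1.7634, -0.9605) x2=(-1.4838, -0.4590) x3=(0.4797, -0.8182) x4=(-1.9710, 0.3968)
step 3: x0=(-1.3106, -1.9892) x1=(1.7796, -0.9657) x2=(-1.4839, -0.4432) x3=(0.4602, -0.7774) x4=(-1.9597, 0.4072)
step 4: x0=(-1.2909, -2.0151) x1=(1.7955, -0.9709) x2=(-1.4863, -0.4236) x3=(0.4410, -0.7366) x4=(-1.9473, 0.4155)
step 5: x0=(-1.2711, -2.0409) x1=(1.8112, -0.9760) x2=(-1.4910, -0.3997) x3=(0.4221, -0.6959) x4=(-1.9336, 0.4214)
step 6: x0=(-1.2513, -2.0666) x1=(1.8267, -0.9811) x2=(-1.4982, -0.3712) x3=(0.4033, -0.6553) x4=(-1.9185, 0.4249)
step 7: x0=(-1.2316, -2.0921) x1=(1.8421, -0.9862) x2=(-1.5081, -0.3376) x3=(0.3846, -0.6146) x4=(-1.9021, 0.4258)
step 8: x0=(-1.2118, -2.1175) x1=(1.8573, -0.9912) x2=(-1.5202, -0.2996) x3=(0.3661, -0.5740) x4=(-1.8844, 0.4242)
step 9: x0=(-1.1920, -2.1429) x1=(1.8725, -0.9962) x2=(-1.5325, -0.2613) x3=(0.3476, -0.5335) x4=(-1.8667, 0.4225)
step 10: x0=(-1.1722, -2.1682) x1=(1.8876, -1.0012) x2=(-1.5372, -0.2385) x3=(0.3292, -0.4930) x4=(-1.8527, 0.4287)
step 11: x0=(-1.1525, -2.1935) x1=(1.9026, -1.0061) x2=(-1.5266, -0.2478) x3=(0.3108, -0.4525) x4=(-1.8466, 0.4514)
step 12: x0=(-1.1327, -2.2187) x1=(1.9176, -1.0111) x2=(-1.5106, -0.2688) x3=(0.2925, -0.4120) x4=(-1.8433, 0.4800)
step 13: x0=(-1.1129, -2.2439) x1=(1.9325, -1.0160) x2=(-1.4952, -0.2881) x3=(0.2741, -0.3715) x4=(-1.8395, 0.5078)
step 14: x0=(-1.0931, -2.2690) x1=(1.9474, -1.0209) x2=(-1.4819, -0.3025) x3=(0.2558, -0.3311) x4=(-1.8346, 0.5330)
step 15: x0=(-1.0734, -2.2941) x1=(1.9623, -1.0258) x2=(-1.4708, -0.3116) x3=(0.2374, -0.2907) x4=(-1.8285, 0.5554)
step 16: x0=(-1.0536, -2.3191) x1=(1.9771, -1.0307) x2=(-1.4615, -0.3158) x3=(0.2189, -0.2503) x4=(-1.8214, 0.5753)
step 17: x0=(-1.0338, -2.3441) x1=(1.9919, -1.0356) x2=(-1.4540, -0.3154) x3=(0.2004, -0.2099) x4=(-1.8133, 0.5928)
step 18: x0=(-1.0140, -2.3691) x1=(2.0067, -1.0405) x2=(-1.4480, -0.3106) x3=(0.1818, -0.1695) x4=(-1.8043, 0.6080)
step 19: x0=(-0.9942, -2.3940) x1=(2.0215, -1.0454) x2=(-1.4434, -0.3016) x3=(0.1632, -0.1291) x4=(-1.7944, 0.6211)
step 20: x0=(-0.9745, -2.4190) x1=(2.0363, -1.0502) x2=(-1.4402, -0.2885) x3=(0.1444, -0.0888) x4=(-1.7837, 0.6320)
step 21: x0=(-0.9547, -2.4439) x1=(2.0511, -1.0551) x2=(-1.4384, -0.2711) x3=(0.1256, -0.0485) x4=(-1.7722, 0.6408)
step 22: x0=(-0.9349, -2.4687) x1=(2.0658, -1.0599) x2=(-1.4380, -0.2492) x3=(0.1066, -0.0081) x4=(-1.7598, 0.6471)
step 23: x0=(-0.9151, -2.4936) x1=(2.0806, -1.0648) x2=(-1.4391, -0.2224) x3=(0.0875, 0.0322) x4=(-1.7465, 0.6510)
step 24: x0=(-0.8954, -2.5184) x1=(2.0953, -1.0696) x2=(-1.4418, -0.1903) x3=(0.0683, 0.0724) x4=(-1.7322, 0.6522)
step 25: x0=(-0.8756, -2.5433) x1=(2.1101, -1.0745) x2=(-1.4461, -0.1527) x3=(0.0489, 0.1127) x4=(-1.7169, 0.6505)
step 26: x0=(-0.8558, -2.5681) x1=(2.1248, -1.0793) x2=(-1.4515, -0.1107) x3=(0.0293, 0.1529) x4=(-1.7007, 0.6466)
step 27: x0=(-0.8361, -2.5929) x1=(2.1395, -1.0842) x2=(-1.4559, -0.0709) x3=(0.0096, 0.1932) x4=(-1.6850, 0.6438)
step 28: x0=(-0.8163, -2.6177) x1=(2.1543, -1.0890) x2=(-1.4525, -0.0542) x3=(-0.0104, 0.2334) x4=(-1.6730, 0.6530)
step 29: x0=(-0.7965, -2.6425) x1=(2.1690, -1.0939) x2=(-1.4389, -0.0688) x3=(-0.0305, 0.2736) x4=(-1.6659, 0.6782)
step 30: x0=(-0.7767, -2.6672) x1=(2.1837, -1.0987) x2=(-1.4228, -0.0905) x3=(-0.0510, 0.3137) x4=(-1.6599, 0.7071)
step 31: x0=(-0.7570, -2.6920) x1=(2.1984, -1.1035) x2=(-1.4071, -0.1089) x3=(-0.0717, 0.3538) x4=(-1.6534, 0.7343)
step 32: x0=(-0.7372, -2.7168) x1=(2.2131, -1.1084) x2=(-1.3926, -0.1216) x3=(-0.0927, 0.3939) x4=(-1.6459, 0.7587)
step 33: x0=(-0.7174, -2.7415) x1=(2.2278, -1.1132) x2=(-1.3792, -0.1287) x3=(-0.1140, 0.4338) x4=(-1.6375, 0.7803)

yes, particle 0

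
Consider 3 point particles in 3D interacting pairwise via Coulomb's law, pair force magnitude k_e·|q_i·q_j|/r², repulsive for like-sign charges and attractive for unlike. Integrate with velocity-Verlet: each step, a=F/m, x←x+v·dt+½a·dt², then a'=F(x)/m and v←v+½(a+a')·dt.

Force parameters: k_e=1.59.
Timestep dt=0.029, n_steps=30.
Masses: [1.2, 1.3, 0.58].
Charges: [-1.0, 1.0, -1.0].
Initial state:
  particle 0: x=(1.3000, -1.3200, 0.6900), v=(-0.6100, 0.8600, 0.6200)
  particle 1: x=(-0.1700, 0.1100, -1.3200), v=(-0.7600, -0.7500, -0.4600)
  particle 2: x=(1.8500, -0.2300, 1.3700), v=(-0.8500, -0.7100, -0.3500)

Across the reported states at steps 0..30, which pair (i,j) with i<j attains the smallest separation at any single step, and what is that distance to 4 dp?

step 0: x0=(1.3000, -1.3200, 0.6900) x1=(-0.1700, 0.1100, -1.3200) x2=(1.8500, -0.2300, 1.3700)
step 1: x0=(1.2822, -1.2952, 0.7078) x1=(-0.1920, 0.0882, -1.3333) x2=(1.8255, -0.2501, 1.3601)
step 2: x0=(1.2640, -1.2709, 0.7252) x1=(-0.2138, 0.0664, -1.3464) x2=(1.8014, -0.2692, 1.3506)
step 3: x0=(1.2455, -1.2470, 0.7422) x1=(-0.2356, 0.0444, -1.3593) x2=(1.7778, -0.2873, 1.3416)
step 4: x0=(1.2266, -1.2236, 0.7587) x1=(-0.2572, 0.0225, -1.3721) x2=(1.7547, -0.3042, 1.3331)
step 5: x0=(1.2074, -1.2007, 0.7748) x1=(-0.2787, 0.0004, -1.3847) x2=(1.7321, -0.3198, 1.3253)
step 6: x0=(1.1877, -1.1784, 0.7904) x1=(-0.3001, -0.0217, -1.3971) x2=(1.7102, -0.3342, 1.3181)
step 7: x0=(1.1675, -1.1567, 0.8055) x1=(-0.3214, -0.0439, -1.4094) x2=(1.6890, -0.3471, 1.3116)
step 8: x0=(1.1467, -1.1357, 0.8200) x1=(-0.3426, -0.0661, -1.4215) x2=(1.6687, -0.3586, 1.3058)
step 9: x0=(1.1255, -1.1153, 0.8340) x1=(-0.3636, -0.0884, -1.4335) x2=(1.6492, -0.3686, 1.3009)
step 10: x0=(1.1036, -1.0957, 0.8474) x1=(-0.3845, -0.1107, -1.4453) x2=(1.6308, -0.3769, 1.2967)
step 11: x0=(1.0810, -1.0768, 0.8601) x1=(-0.4054, -0.1331, -1.4569) x2=(1.6134, -0.3835, 1.2935)
step 12: x0=(1.0578, -1.0587, 0.8723) x1=(-0.4261, -0.1555, -1.4683) x2=(1.5973, -0.3885, 1.2912)
step 13: x0=(1.0338, -1.0414, 0.8838) x1=(-0.4467, -0.1779, -1.4796) x2=(1.5824, -0.3916, 1.2898)
step 14: x0=(1.0090, -1.0250, 0.8947) x1=(-0.4671, -0.2004, -1.4907) x2=(1.5690, -0.3929, 1.2894)
step 15: x0=(0.9833, -1.0094, 0.9049) x1=(-0.4875, -0.2230, -1.5017) x2=(1.5571, -0.3925, 1.2899)
step 16: x0=(0.9568, -0.9946, 0.9145) x1=(-0.5078, -0.2456, -1.5125) x2=(1.5466, -0.3902, 1.2914)
step 17: x0=(0.9294, -0.9806, 0.9234) x1=(-0.5279, -0.2682, -1.5231) x2=(1.5378, -0.3861, 1.2939)
step 18: x0=(0.9011, -0.9674, 0.9317) x1=(-0.5479, -0.2908, -1.5335) x2=(1.5307, -0.3804, 1.2973)
step 19: x0=(0.8719, -0.9550, 0.9394) x1=(-0.5679, -0.3135, -1.5438) x2=(1.5252, -0.3730, 1.3015)
step 20: x0=(0.8417, -0.9434, 0.9465) x1=(-0.5877, -0.3362, -1.5539) x2=(1.5214, -0.3639, 1.3066)
step 21: x0=(0.8106, -0.9324, 0.9531) x1=(-0.6074, -0.3589, -1.5639) x2=(1.5192, -0.3534, 1.3125)
step 22: x0=(0.7787, -0.9221, 0.9591) x1=(-0.6270, -0.3817, -1.5737) x2=(1.5186, -0.3415, 1.3191)
step 23: x0=(0.7458, -0.9124, 0.9646) x1=(-0.6465, -0.4044, -1.5833) x2=(1.5196, -0.3283, 1.3263)
step 24: x0=(0.7122, -0.9032, 0.9697) x1=(-0.6659, -0.4272, -1.5927) x2=(1.5221, -0.3139, 1.3342)
step 25: x0=(0.6777, -0.8946, 0.9743) x1=(-0.6852, -0.4500, -1.6020) x2=(1.5261, -0.2983, 1.3427)
step 26: x0=(0.6425, -0.8865, 0.9785) x1=(-0.7044, -0.4729, -1.6111) x2=(1.5314, -0.2818, 1.3516)
step 27: x0=(0.6065, -0.8788, 0.9822) x1=(-0.7235, -0.4957, -1.6201) x2=(1.5380, -0.2643, 1.3610)
step 28: x0=(0.5698, -0.8715, 0.9857) x1=(-0.7425, -0.5185, -1.6289) x2=(1.5458, -0.2459, 1.3708)
step 29: x0=(0.5325, -0.8646, 0.9887) x1=(-0.7614, -0.5414, -1.6375) x2=(1.5547, -0.2268, 1.3809)
step 30: x0=(0.4946, -0.8580, 0.9915) x1=(-0.7802, -0.5643, -1.6460) x2=(1.5647, -0.2069, 1.3914)

pair (0,2), distance 0.9248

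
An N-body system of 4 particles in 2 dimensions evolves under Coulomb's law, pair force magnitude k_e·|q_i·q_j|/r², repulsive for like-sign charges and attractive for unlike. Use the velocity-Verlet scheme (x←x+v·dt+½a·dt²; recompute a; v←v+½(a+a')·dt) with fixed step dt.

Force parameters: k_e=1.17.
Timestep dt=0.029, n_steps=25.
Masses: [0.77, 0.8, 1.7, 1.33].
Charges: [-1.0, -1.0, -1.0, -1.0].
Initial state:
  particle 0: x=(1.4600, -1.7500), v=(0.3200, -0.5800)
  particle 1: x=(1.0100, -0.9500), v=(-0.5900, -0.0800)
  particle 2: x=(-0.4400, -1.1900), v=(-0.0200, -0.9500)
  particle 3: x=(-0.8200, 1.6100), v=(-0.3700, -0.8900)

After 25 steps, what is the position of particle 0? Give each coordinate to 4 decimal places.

(1.9516, -2.4524)

step 0: x0=(1.4600, -1.7500) x1=(1.0100, -0.9500) x2=(-0.4400, -1.1900) x3=(-0.8200, 1.6100)
step 1: x0=(1.4698, -1.7676) x1=(0.9928, -0.9517) x2=(-0.4408, -1.2176) x3=(-0.8308, 1.5843)
step 2: x0=(1.4807, -1.7865) x1=(0.9756, -0.9522) x2=(-0.4420, -1.2453) x3=(-0.8416, 1.5588)
step 3: x0=(1.4927, -1.8068) x1=(0.9584, -0.9516) x2=(-0.4435, -1.2730) x3=(-0.8526, 1.5334)
step 4: x0=(1.5057, -1.8282) x1=(0.9412, -0.9499) x2=(-0.4455, -1.3009) x3=(-0.8636, 1.5083)
step 5: x0=(1.5196, -1.8508) x1=(0.9241, -0.9472) x2=(-0.4479, -1.3288) x3=(-0.8747, 1.4833)
step 6: x0=(1.5345, -1.8744) x1=(0.9070, -0.9436) x2=(-0.4507, -1.3569) x3=(-0.8859, 1.4586)
step 7: x0=(1.5503, -1.8991) x1=(0.8900, -0.9391) x2=(-0.4538, -1.3851) x3=(-0.8972, 1.4340)
step 8: x0=(1.5670, -1.9246) x1=(0.8732, -0.9338) x2=(-0.4574, -1.4134) x3=(-0.9085, 1.4096)
step 9: x0=(1.5845, -1.9510) x1=(0.8566, -0.9277) x2=(-0.4614, -1.4418) x3=(-0.9200, 1.3854)
step 10: x0=(1.6027, -1.9781) x1=(0.8402, -0.9209) x2=(-0.4657, -1.4704) x3=(-0.9316, 1.3614)
step 11: x0=(1.6218, -2.0060) x1=(0.8240, -0.9134) x2=(-0.4704, -1.4992) x3=(-0.9432, 1.3376)
step 12: x0=(1.6416, -2.0346) x1=(0.8081, -0.9051) x2=(-0.4755, -1.5281) x3=(-0.9550, 1.3140)
step 13: x0=(1.6620, -2.0638) x1=(0.7925, -0.8963) x2=(-0.4810, -1.5571) x3=(-0.9668, 1.2906)
step 14: x0=(1.6831, -2.0937) x1=(0.7771, -0.8868) x2=(-0.4868, -1.5864) x3=(-0.9788, 1.2674)
step 15: x0=(1.7049, -2.1241) x1=(0.7620, -0.8767) x2=(-0.4929, -1.6158) x3=(-0.9908, 1.2443)
step 16: x0=(1.7272, -2.1550) x1=(0.7472, -0.8661) x2=(-0.4994, -1.6454) x3=(-1.0030, 1.2215)
step 17: x0=(1.7502, -2.1864) x1=(0.7327, -0.8549) x2=(-0.5062, -1.6751) x3=(-1.0152, 1.1989)
step 18: x0=(1.7736, -2.2183) x1=(0.7186, -0.8431) x2=(-0.5134, -1.7051) x3=(-1.0276, 1.1764)
step 19: x0=(1.7976, -2.2506) x1=(0.7047, -0.8309) x2=(-0.5208, -1.7353) x3=(-1.0400, 1.1541)
step 20: x0=(1.8222, -2.2833) x1=(0.6912, -0.8182) x2=(-0.5285, -1.7656) x3=(-1.0526, 1.1321)
step 21: x0=(1.8472, -2.3164) x1=(0.6779, -0.8050) x2=(-0.5365, -1.7961) x3=(-1.0653, 1.1102)
step 22: x0=(1.8726, -2.3499) x1=(0.6650, -0.7914) x2=(-0.5447, -1.8269) x3=(-1.0781, 1.0885)
step 23: x0=(1.8985, -2.3838) x1=(0.6524, -0.7773) x2=(-0.5532, -1.8578) x3=(-1.0910, 1.0670)
step 24: x0=(1.9249, -2.4180) x1=(0.6400, -0.7629) x2=(-0.5620, -1.8889) x3=(-1.1040, 1.0457)
step 25: x0=(1.9516, -2.4524) x1=(0.6280, -0.7480) x2=(-0.5710, -1.9202) x3=(-1.1172, 1.0246)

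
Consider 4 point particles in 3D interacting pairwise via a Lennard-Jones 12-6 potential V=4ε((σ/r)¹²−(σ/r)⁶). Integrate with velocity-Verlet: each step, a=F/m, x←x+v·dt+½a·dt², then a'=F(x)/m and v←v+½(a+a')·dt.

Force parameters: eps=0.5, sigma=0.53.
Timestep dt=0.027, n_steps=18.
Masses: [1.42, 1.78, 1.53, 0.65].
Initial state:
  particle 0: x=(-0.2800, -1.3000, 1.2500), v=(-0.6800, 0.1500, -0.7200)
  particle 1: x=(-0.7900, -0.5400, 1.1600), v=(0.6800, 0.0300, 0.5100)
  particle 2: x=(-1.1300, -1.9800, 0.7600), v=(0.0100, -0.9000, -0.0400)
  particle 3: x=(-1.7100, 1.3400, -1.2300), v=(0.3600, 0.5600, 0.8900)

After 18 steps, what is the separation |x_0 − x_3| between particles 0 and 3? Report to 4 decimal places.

3.3747

step 0: x0=(-0.2800, -1.3000, 1.2500) x1=(-0.7900, -0.5400, 1.1600) x2=(-1.1300, -1.9800, 0.7600) x3=(-1.7100, 1.3400, -1.2300)
step 1: x0=(-0.2984, -1.2959, 1.2305) x1=(-0.7716, -0.5393, 1.1738) x2=(-1.1297, -2.0043, 0.7589) x3=(-1.7003, 1.3551, -1.2060)
step 2: x0=(-0.3170, -1.2915, 1.2110) x1=(-0.7531, -0.5387, 1.1876) x2=(-1.1294, -2.0285, 0.7579) x3=(-1.6906, 1.3702, -1.1819)
step 3: x0=(-0.3358, -1.2869, 1.1915) x1=(-0.7344, -0.5384, 1.2014) x2=(-1.1291, -2.0528, 0.7568) x3=(-1.6808, 1.3854, -1.1579)
step 4: x0=(-0.3549, -1.2820, 1.1720) x1=(-0.7156, -0.5384, 1.2152) x2=(-1.1287, -2.0770, 0.7558) x3=(-1.6711, 1.4005, -1.1339)
step 5: x0=(-0.3741, -1.2768, 1.1525) x1=(-0.6967, -0.5386, 1.2289) x2=(-1.1283, -2.1012, 0.7548) x3=(-1.6614, 1.4156, -1.1098)
step 6: x0=(-0.3935, -1.2710, 1.1330) x1=(-0.6776, -0.5393, 1.2427) x2=(-1.1279, -2.1253, 0.7538) x3=(-1.6517, 1.4307, -1.0858)
step 7: x0=(-0.4132, -1.2648, 1.1136) x1=(-0.6583, -0.5404, 1.2563) x2=(-1.1275, -2.1494, 0.7528) x3=(-1.6420, 1.4458, -1.0618)
step 8: x0=(-0.4331, -1.2581, 1.0943) x1=(-0.6389, -0.5419, 1.2699) x2=(-1.1270, -2.1735, 0.7518) x3=(-1.6322, 1.4610, -1.0378)
step 9: x0=(-0.4532, -1.2507, 1.0751) x1=(-0.6193, -0.5440, 1.2834) x2=(-1.1265, -2.1976, 0.7509) x3=(-1.6225, 1.4761, -1.0137)
step 10: x0=(-0.4735, -1.2426, 1.0561) x1=(-0.5996, -0.5466, 1.2966) x2=(-1.1260, -2.2216, 0.7499) x3=(-1.6128, 1.4912, -0.9897)
step 11: x0=(-0.4940, -1.2339, 1.0374) x1=(-0.5798, -0.5498, 1.3097) x2=(-1.1255, -2.2456, 0.7490) x3=(-1.6031, 1.5063, -0.9657)
step 12: x0=(-0.5145, -1.2244, 1.0190) x1=(-0.5599, -0.5536, 1.3226) x2=(-1.1250, -2.2696, 0.7480) x3=(-1.5934, 1.5214, -0.9416)
step 13: x0=(-0.5352, -1.2142, 1.0009) x1=(-0.5400, -0.5580, 1.3351) x2=(-1.1244, -2.2935, 0.7471) x3=(-1.5836, 1.5366, -0.9176)
step 14: x0=(-0.5558, -1.2033, 0.9831) x1=(-0.5200, -0.5630, 1.3474) x2=(-1.1239, -2.3174, 0.7462) x3=(-1.5739, 1.5517, -0.8936)
step 15: x0=(-0.5764, -1.1916, 0.9658) x1=(-0.5001, -0.5685, 1.3594) x2=(-1.1233, -2.3414, 0.7453) x3=(-1.5642, 1.5668, -0.8695)
step 16: x0=(-0.5969, -1.1793, 0.9489) x1=(-0.4803, -0.5747, 1.3709) x2=(-1.1227, -2.3652, 0.7444) x3=(-1.5545, 1.5819, -0.8455)
step 17: x0=(-0.6174, -1.1664, 0.9325) x1=(-0.4606, -0.5813, 1.3822) x2=(-1.1221, -2.3891, 0.7434) x3=(-1.5448, 1.5970, -0.8215)
step 18: x0=(-0.6376, -1.1529, 0.9165) x1=(-0.4410, -0.5884, 1.3931) x2=(-1.1215, -2.4130, 0.7425) x3=(-1.5350, 1.6121, -0.7974)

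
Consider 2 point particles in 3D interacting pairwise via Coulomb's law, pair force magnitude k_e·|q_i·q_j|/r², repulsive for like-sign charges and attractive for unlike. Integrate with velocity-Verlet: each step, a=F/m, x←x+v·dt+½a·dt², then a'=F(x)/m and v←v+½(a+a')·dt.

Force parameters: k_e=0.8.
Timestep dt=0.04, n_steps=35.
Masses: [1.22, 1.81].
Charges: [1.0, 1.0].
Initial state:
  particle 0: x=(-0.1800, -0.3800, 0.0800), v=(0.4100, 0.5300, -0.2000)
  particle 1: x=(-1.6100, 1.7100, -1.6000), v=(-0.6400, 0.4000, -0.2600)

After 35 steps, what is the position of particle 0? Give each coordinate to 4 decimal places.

(0.4280, 0.3247, -0.1688)

step 0: x0=(-0.1800, -0.3800, 0.0800) x1=(-1.6100, 1.7100, -1.6000)
step 1: x0=(-0.1636, -0.3588, 0.0720) x1=(-1.6356, 1.7260, -1.6104)
step 2: x0=(-0.1471, -0.3378, 0.0641) x1=(-1.6613, 1.7421, -1.6209)
step 3: x0=(-0.1306, -0.3167, 0.0563) x1=(-1.6870, 1.7582, -1.6314)
step 4: x0=(-0.1140, -0.2958, 0.0485) x1=(-1.7127, 1.7744, -1.6419)
step 5: x0=(-0.0973, -0.2749, 0.0408) x1=(-1.7385, 1.7906, -1.6525)
step 6: x0=(-0.0806, -0.2542, 0.0331) x1=(-1.7643, 1.8069, -1.6631)
step 7: x0=(-0.0639, -0.2334, 0.0255) x1=(-1.7901, 1.8232, -1.6738)
step 8: x0=(-0.0470, -0.2128, 0.0179) x1=(-1.8160, 1.8396, -1.6845)
step 9: x0=(-0.0302, -0.1922, 0.0104) x1=(-1.8419, 1.8560, -1.6952)
step 10: x0=(-0.0132, -0.1717, 0.0030) x1=(-1.8679, 1.8725, -1.7060)
step 11: x0=(0.0037, -0.1512, -0.0044) x1=(-1.8939, 1.8890, -1.7168)
step 12: x0=(0.0208, -0.1308, -0.0118) x1=(-1.9199, 1.9055, -1.7276)
step 13: x0=(0.0379, -0.1104, -0.0191) x1=(-1.9460, 1.9221, -1.7385)
step 14: x0=(0.0550, -0.0902, -0.0263) x1=(-1.9721, 1.9387, -1.7494)
step 15: x0=(0.0722, -0.0699, -0.0335) x1=(-1.9982, 1.9553, -1.7604)
step 16: x0=(0.0895, -0.0497, -0.0407) x1=(-2.0244, 1.9720, -1.7713)
step 17: x0=(0.1068, -0.0296, -0.0478) x1=(-2.0506, 1.9888, -1.7823)
step 18: x0=(0.1242, -0.0096, -0.0548) x1=(-2.0769, 2.0055, -1.7934)
step 19: x0=(0.1417, 0.0105, -0.0618) x1=(-2.1032, 2.0223, -1.8044)
step 20: x0=(0.1592, 0.0304, -0.0688) x1=(-2.1295, 2.0392, -1.8155)
step 21: x0=(0.1767, 0.0503, -0.0757) x1=(-2.1559, 2.0560, -1.8267)
step 22: x0=(0.1943, 0.0702, -0.0826) x1=(-2.1823, 2.0729, -1.8378)
step 23: x0=(0.2120, 0.0900, -0.0895) x1=(-2.2088, 2.0898, -1.8490)
step 24: x0=(0.2297, 0.1098, -0.0963) x1=(-2.2352, 2.1068, -1.8602)
step 25: x0=(0.2474, 0.1295, -0.1031) x1=(-2.2618, 2.1238, -1.8714)
step 26: x0=(0.2653, 0.1492, -0.1098) x1=(-2.2883, 2.1408, -1.8827)
step 27: x0=(0.2831, 0.1689, -0.1165) x1=(-2.3149, 2.1579, -1.8940)
step 28: x0=(0.3011, 0.1885, -0.1231) x1=(-2.3415, 2.1749, -1.9053)
step 29: x0=(0.3191, 0.2081, -0.1298) x1=(-2.3682, 2.1920, -1.9166)
step 30: x0=(0.3371, 0.2276, -0.1364) x1=(-2.3949, 2.2091, -1.9279)
step 31: x0=(0.3552, 0.2471, -0.1429) x1=(-2.4216, 2.2263, -1.9393)
step 32: x0=(0.3733, 0.2665, -0.1494) x1=(-2.4484, 2.2435, -1.9507)
step 33: x0=(0.3915, 0.2860, -0.1559) x1=(-2.4752, 2.2607, -1.9621)
step 34: x0=(0.4097, 0.3054, -0.1624) x1=(-2.5020, 2.2779, -1.9736)
step 35: x0=(0.4280, 0.3247, -0.1688) x1=(-2.5289, 2.2951, -1.9850)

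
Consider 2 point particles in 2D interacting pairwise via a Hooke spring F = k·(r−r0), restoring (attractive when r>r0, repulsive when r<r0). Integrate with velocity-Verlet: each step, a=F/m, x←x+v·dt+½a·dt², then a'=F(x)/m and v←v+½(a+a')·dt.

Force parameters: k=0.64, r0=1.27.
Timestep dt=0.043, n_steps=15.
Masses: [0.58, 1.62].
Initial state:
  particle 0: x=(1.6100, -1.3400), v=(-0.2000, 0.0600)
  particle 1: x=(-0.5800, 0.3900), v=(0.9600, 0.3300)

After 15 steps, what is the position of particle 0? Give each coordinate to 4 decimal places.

(1.2609, -1.1000)

step 0: x0=(1.6100, -1.3400) x1=(-0.5800, 0.3900)
step 1: x0=(1.6002, -1.3365) x1=(-0.5383, 0.4038)
step 2: x0=(1.5880, -1.3310) x1=(-0.4957, 0.4170)
step 3: x0=(1.5736, -1.3236) x1=(-0.4524, 0.4295)
step 4: x0=(1.5570, -1.3144) x1=(-0.4082, 0.4413)
step 5: x0=(1.5383, -1.3033) x1=(-0.3633, 0.4524)
step 6: x0=(1.5176, -1.2904) x1=(-0.3177, 0.4629)
step 7: x0=(1.4951, -1.2757) x1=(-0.2714, 0.4728)
step 8: x0=(1.4708, -1.2592) x1=(-0.2245, 0.4820)
step 9: x0=(1.4448, -1.2411) x1=(-0.1771, 0.4906)
step 10: x0=(1.4173, -1.2213) x1=(-0.1290, 0.4986)
step 11: x0=(1.3884, -1.1999) x1=(-0.0805, 0.5061)
step 12: x0=(1.3582, -1.1770) x1=(-0.0314, 0.5130)
step 13: x0=(1.3268, -1.1527) x1=(0.0180, 0.5194)
step 14: x0=(1.2943, -1.1270) x1=(0.0678, 0.5253)
step 15: x0=(1.2609, -1.1000) x1=(0.1180, 0.5308)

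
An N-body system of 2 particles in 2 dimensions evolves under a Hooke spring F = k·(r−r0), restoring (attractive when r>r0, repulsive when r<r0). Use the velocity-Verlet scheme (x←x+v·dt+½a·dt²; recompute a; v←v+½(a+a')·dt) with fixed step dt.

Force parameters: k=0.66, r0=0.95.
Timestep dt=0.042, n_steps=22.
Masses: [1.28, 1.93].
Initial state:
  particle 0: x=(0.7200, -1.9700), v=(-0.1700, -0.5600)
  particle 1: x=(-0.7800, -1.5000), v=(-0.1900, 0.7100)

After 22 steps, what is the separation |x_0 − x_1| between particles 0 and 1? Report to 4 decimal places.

1.9760

step 0: x0=(0.7200, -1.9700) x1=(-0.7800, -1.5000)
step 1: x0=(0.7126, -1.9934) x1=(-0.7878, -1.4702)
step 2: x0=(0.7046, -2.0167) x1=(-0.7952, -1.4406)
step 3: x0=(0.6961, -2.0397) x1=(-0.8023, -1.4111)
step 4: x0=(0.6870, -2.0625) x1=(-0.8090, -1.3818)
step 5: x0=(0.6774, -2.0850) x1=(-0.8153, -1.3526)
step 6: x0=(0.6671, -2.1073) x1=(-0.8212, -1.3236)
step 7: x0=(0.6563, -2.1292) x1=(-0.8268, -1.2949)
step 8: x0=(0.6449, -2.1508) x1=(-0.8319, -1.2663)
step 9: x0=(0.6329, -2.1721) x1=(-0.8366, -1.2380)
step 10: x0=(0.6202, -2.1929) x1=(-0.8410, -1.2100)
step 11: x0=(0.6070, -2.2133) x1=(-0.8449, -1.1822)
step 12: x0=(0.5931, -2.2334) x1=(-0.8484, -1.1547)
step 13: x0=(0.5786, -2.2529) x1=(-0.8515, -1.1275)
step 14: x0=(0.5635, -2.2719) x1=(-0.8542, -1.1006)
step 15: x0=(0.5478, -2.2905) x1=(-0.8565, -1.0741)
step 16: x0=(0.5315, -2.3085) x1=(-0.8584, -1.0480)
step 17: x0=(0.5145, -2.3259) x1=(-0.8599, -1.0222)
step 18: x0=(0.4969, -2.3427) x1=(-0.8609, -0.9968)
step 19: x0=(0.4787, -2.3590) x1=(-0.8615, -0.9718)
step 20: x0=(0.4598, -2.3746) x1=(-0.8618, -0.9473)
step 21: x0=(0.4404, -2.3895) x1=(-0.8616, -0.9232)
step 22: x0=(0.4203, -2.4037) x1=(-0.8610, -0.8995)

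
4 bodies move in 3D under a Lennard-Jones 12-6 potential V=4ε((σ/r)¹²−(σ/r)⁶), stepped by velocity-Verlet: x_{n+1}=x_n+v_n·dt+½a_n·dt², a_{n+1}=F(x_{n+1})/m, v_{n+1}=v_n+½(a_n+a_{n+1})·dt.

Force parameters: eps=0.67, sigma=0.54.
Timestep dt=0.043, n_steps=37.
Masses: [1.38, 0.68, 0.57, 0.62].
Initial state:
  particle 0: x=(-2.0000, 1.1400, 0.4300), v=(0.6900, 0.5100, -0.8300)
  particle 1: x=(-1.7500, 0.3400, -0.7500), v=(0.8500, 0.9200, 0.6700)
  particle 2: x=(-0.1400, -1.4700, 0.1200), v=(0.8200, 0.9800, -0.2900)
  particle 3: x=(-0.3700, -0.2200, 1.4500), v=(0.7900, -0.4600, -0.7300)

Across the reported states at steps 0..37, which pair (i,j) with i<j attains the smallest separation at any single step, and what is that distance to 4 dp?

pair (0,1), distance 0.5344

step 0: x0=(-2.0000, 1.1400, 0.4300) x1=(-1.7500, 0.3400, -0.7500) x2=(-0.1400, -1.4700, 0.1200) x3=(-0.3700, -0.2200, 1.4500)
step 1: x0=(-1.9703, 1.1619, 0.3943) x1=(-1.7135, 0.3796, -0.7212) x2=(-0.1047, -1.4279, 0.1075) x3=(-0.3360, -0.2398, 1.4186)
step 2: x0=(-1.9406, 1.1838, 0.3585) x1=(-1.6769, 0.4192, -0.6922) x2=(-0.0695, -1.3857, 0.0951) x3=(-0.3021, -0.2596, 1.3872)
step 3: x0=(-1.9109, 1.2056, 0.3227) x1=(-1.6404, 0.4590, -0.6632) x2=(-0.0342, -1.3435, 0.0827) x3=(-0.2681, -0.2794, 1.3558)
step 4: x0=(-1.8812, 1.2274, 0.2869) x1=(-1.6040, 0.4988, -0.6340) x2=(0.0010, -1.3013, 0.0703) x3=(-0.2341, -0.2992, 1.3243)
step 5: x0=(-1.8515, 1.2491, 0.2509) x1=(-1.5676, 0.5388, -0.6045) x2=(0.0362, -1.2591, 0.0579) x3=(-0.2001, -0.3191, 1.2928)
step 6: x0=(-1.8217, 1.2707, 0.2147) x1=(-1.5313, 0.5791, -0.5748) x2=(0.0715, -1.2168, 0.0456) x3=(-0.1662, -0.3390, 1.2613)
step 7: x0=(-1.7918, 1.2921, 0.1784) x1=(-1.4952, 0.6197, -0.5446) x2=(0.1067, -1.1745, 0.0333) x3=(-0.1322, -0.3589, 1.2297)
step 8: x0=(-1.7618, 1.3132, 0.1417) x1=(-1.4593, 0.6609, -0.5139) x2=(0.1419, -1.1321, 0.0211) x3=(-0.0982, -0.3788, 1.1980)
step 9: x0=(-1.7316, 1.3339, 0.1047) x1=(-1.4237, 0.7029, -0.4823) x2=(0.1770, -1.0897, 0.0090) x3=(-0.0642, -0.3988, 1.1663)
step 10: x0=(-1.7011, 1.3540, 0.0671) x1=(-1.3888, 0.7462, -0.4495) x2=(0.2122, -1.0472, -0.0030) x3=(-0.0301, -0.4189, 1.1344)
step 11: x0=(-1.6701, 1.3731, 0.0286) x1=(-1.3549, 0.7914, -0.4150) x2=(0.2473, -1.0046, -0.0148) x3=(0.0039, -0.4391, 1.1024)
step 12: x0=(-1.6382, 1.3907, -0.0110) x1=(-1.3228, 0.8398, -0.3782) x2=(0.2824, -0.9619, -0.0265) x3=(0.0380, -0.4593, 1.0702)
step 13: x0=(-1.6050, 1.4058, -0.0523) x1=(-1.2934, 0.8931, -0.3381) x2=(0.3174, -0.9191, -0.0378) x3=(0.0722, -0.4797, 1.0378)
step 14: x0=(-1.5700, 1.4179, -0.0952) x1=(-1.2677, 0.9525, -0.2945) x2=(0.3523, -0.8761, -0.0488) x3=(0.1064, -0.5002, 1.0050)
step 15: x0=(-1.5369, 1.4331, -0.1369) x1=(-1.2380, 1.0058, -0.2536) x2=(0.3871, -0.8330, -0.0594) x3=(0.1407, -0.5208, 0.9718)
step 16: x0=(-1.5309, 1.4870, -0.1679) x1=(-1.1533, 0.9803, -0.2342) x2=(0.4218, -0.7897, -0.0694) x3=(0.1752, -0.5416, 0.9381)
step 17: x0=(-1.5231, 1.5385, -0.1993) x1=(-1.0724, 0.9599, -0.2142) x2=(0.4563, -0.7462, -0.0786) x3=(0.2098, -0.5625, 0.9037)
step 18: x0=(-1.5133, 1.5874, -0.2307) x1=(-0.9955, 0.9447, -0.1940) x2=(0.4905, -0.7026, -0.0869) x3=(0.2446, -0.5836, 0.8684)
step 19: x0=(-1.5024, 1.6350, -0.2620) x1=(-0.9207, 0.9321, -0.1739) x2=(0.5245, -0.6587, -0.0939) x3=(0.2798, -0.6049, 0.8320)
step 20: x0=(-1.4909, 1.6818, -0.2933) x1=(-0.8471, 0.9210, -0.1540) x2=(0.5580, -0.6148, -0.0994) x3=(0.3153, -0.6262, 0.7941)
step 21: x0=(-1.4792, 1.7284, -0.3245) x1=(-0.7742, 0.9105, -0.1343) x2=(0.5909, -0.5709, -0.1029) x3=(0.3512, -0.6475, 0.7544)
step 22: x0=(-1.4672, 1.7747, -0.3556) x1=(-0.7015, 0.9005, -0.1146) x2=(0.6232, -0.5272, -0.1039) x3=(0.3879, -0.6686, 0.7124)
step 23: x0=(-1.4552, 1.8209, -0.3868) x1=(-0.6291, 0.8907, -0.0951) x2=(0.6546, -0.4840, -0.1019) x3=(0.4253, -0.6892, 0.6677)
step 24: x0=(-1.4431, 1.8670, -0.4179) x1=(-0.5568, 0.8810, -0.0755) x2=(0.6848, -0.4418, -0.0961) x3=(0.4637, -0.7089, 0.6194)
step 25: x0=(-1.4310, 1.9131, -0.4489) x1=(-0.4845, 0.8714, -0.0560) x2=(0.7136, -0.4014, -0.0856) x3=(0.5035, -0.7270, 0.5669)
step 26: x0=(-1.4188, 1.9591, -0.4800) x1=(-0.4123, 0.8619, -0.0365) x2=(0.7405, -0.3638, -0.0695) x3=(0.5450, -0.7424, 0.5091)
step 27: x0=(-1.4066, 2.0052, -0.5111) x1=(-0.3401, 0.8523, -0.0170) x2=(0.7652, -0.3305, -0.0466) x3=(0.5885, -0.7538, 0.4451)
step 28: x0=(-1.3944, 2.0512, -0.5421) x1=(-0.2678, 0.8427, 0.0025) x2=(0.7873, -0.3033, -0.0167) x3=(0.6344, -0.7596, 0.3747)
step 29: x0=(-1.3822, 2.0972, -0.5732) x1=(-0.1956, 0.8331, 0.0219) x2=(0.8081, -0.2795, 0.0162) x3=(0.6813, -0.7622, 0.3015)
step 30: x0=(-1.3700, 2.1432, -0.6043) x1=(-0.1233, 0.8234, 0.0414) x2=(0.8341, -0.2361, 0.0376) x3=(0.7235, -0.7828, 0.2389)
step 31: x0=(-1.3578, 2.1893, -0.6353) x1=(-0.0509, 0.8137, 0.0609) x2=(0.8613, -0.1861, 0.0566) x3=(0.7645, -0.8093, 0.1786)
step 32: x0=(-1.3456, 2.2353, -0.6664) x1=(0.0215, 0.8039, 0.0804) x2=(0.8871, -0.1442, 0.0771) x3=(0.8066, -0.8283, 0.1167)
step 33: x0=(-1.3334, 2.2813, -0.6974) x1=(0.0941, 0.7939, 0.0998) x2=(0.9117, -0.1114, 0.0982) x3=(0.8497, -0.8387, 0.0544)
step 34: x0=(-1.3212, 2.3273, -0.7285) x1=(0.1669, 0.7837, 0.1193) x2=(0.9354, -0.0862, 0.1189) x3=(0.8935, -0.8420, -0.0075)
step 35: x0=(-1.3090, 2.3733, -0.7595) x1=(0.2399, 0.7732, 0.1387) x2=(0.9585, -0.0667, 0.1385) x3=(0.9375, -0.8396, -0.0685)
step 36: x0=(-1.2968, 2.4193, -0.7905) x1=(0.3132, 0.7623, 0.1582) x2=(0.9810, -0.0516, 0.1568) x3=(0.9817, -0.8327, -0.1282)
step 37: x0=(-1.2845, 2.4653, -0.8216) x1=(0.3871, 0.7508, 0.1777) x2=(1.0030, -0.0396, 0.1737) x3=(1.0258, -0.8224, -0.1867)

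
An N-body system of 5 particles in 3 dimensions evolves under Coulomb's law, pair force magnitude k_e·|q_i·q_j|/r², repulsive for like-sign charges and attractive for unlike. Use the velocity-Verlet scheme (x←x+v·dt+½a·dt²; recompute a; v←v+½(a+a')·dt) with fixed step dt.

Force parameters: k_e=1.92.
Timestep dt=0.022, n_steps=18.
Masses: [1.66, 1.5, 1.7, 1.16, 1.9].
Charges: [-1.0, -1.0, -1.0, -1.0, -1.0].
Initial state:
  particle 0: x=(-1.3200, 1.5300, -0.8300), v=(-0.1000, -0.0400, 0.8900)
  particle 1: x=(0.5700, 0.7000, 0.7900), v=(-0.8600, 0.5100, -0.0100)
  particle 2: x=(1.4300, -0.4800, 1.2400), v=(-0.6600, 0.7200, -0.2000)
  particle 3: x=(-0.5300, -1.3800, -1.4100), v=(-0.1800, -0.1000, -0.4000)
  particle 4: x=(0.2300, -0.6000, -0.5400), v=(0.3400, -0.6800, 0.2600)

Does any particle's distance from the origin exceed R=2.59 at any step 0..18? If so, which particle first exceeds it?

step 0: x0=(-1.3200, 1.5300, -0.8300) x1=(0.5700, 0.7000, 0.7900) x2=(1.4300, -0.4800, 1.2400) x3=(-0.5300, -1.3800, -1.4100) x4=(0.2300, -0.6000, -0.5400)
step 1: x0=(-1.3223, 1.5292, -0.8105) x1=(0.5511, 0.7114, 0.7899) x2=(1.4156, -0.4642, 1.2357) x3=(-0.5341, -1.3824, -1.4190) x4=(0.2375, -0.6150, -0.5343)
step 2: x0=(-1.3247, 1.5286, -0.7910) x1=(0.5321, 0.7231, 0.7898) x2=(1.4015, -0.4487, 1.2316) x3=(-0.5385, -1.3852, -1.4284) x4=(0.2451, -0.6300, -0.5286)
step 3: x0=(-1.3273, 1.5281, -0.7716) x1=(0.5131, 0.7352, 0.7900) x2=(1.3876, -0.4333, 1.2278) x3=(-0.5431, -1.3883, -1.4381) x4=(0.2529, -0.6450, -0.5229)
step 4: x0=(-1.3300, 1.5278, -0.7522) x1=(0.4940, 0.7476, 0.7902) x2=(1.3739, -0.4181, 1.2242) x3=(-0.5480, -1.3918, -1.4482) x4=(0.2607, -0.6600, -0.5173)
step 5: x0=(-1.3328, 1.5276, -0.7329) x1=(0.4749, 0.7603, 0.7906) x2=(1.3605, -0.4030, 1.2208) x3=(-0.5531, -1.3956, -1.4587) x4=(0.2686, -0.6751, -0.5117)
step 6: x0=(-1.3358, 1.5277, -0.7137) x1=(0.4558, 0.7733, 0.7912) x2=(1.3474, -0.3881, 1.2176) x3=(-0.5585, -1.3997, -1.4696) x4=(0.2766, -0.6903, -0.5061)
step 7: x0=(-1.3390, 1.5278, -0.6946) x1=(0.4366, 0.7867, 0.7918) x2=(1.3345, -0.3734, 1.2147) x3=(-0.5642, -1.4042, -1.4809) x4=(0.2847, -0.7054, -0.5005)
step 8: x0=(-1.3423, 1.5282, -0.6755) x1=(0.4173, 0.8004, 0.7926) x2=(1.3219, -0.3588, 1.2120) x3=(-0.5701, -1.4090, -1.4925) x4=(0.2929, -0.7207, -0.4949)
step 9: x0=(-1.3458, 1.5287, -0.6565) x1=(0.3980, 0.8144, 0.7936) x2=(1.3096, -0.3444, 1.2095) x3=(-0.5763, -1.4142, -1.5045) x4=(0.3012, -0.7360, -0.4894)
step 10: x0=(-1.3494, 1.5293, -0.6375) x1=(0.3787, 0.8288, 0.7946) x2=(1.2975, -0.3302, 1.2073) x3=(-0.5827, -1.4196, -1.5168) x4=(0.3096, -0.7514, -0.4839)
step 11: x0=(-1.3532, 1.5301, -0.6187) x1=(0.3593, 0.8435, 0.7958) x2=(1.2856, -0.3161, 1.2053) x3=(-0.5893, -1.4253, -1.5295) x4=(0.3181, -0.7668, -0.4784)
step 12: x0=(-1.3572, 1.5311, -0.5999) x1=(0.3398, 0.8584, 0.7971) x2=(1.2740, -0.3022, 1.2035) x3=(-0.5962, -1.4313, -1.5425) x4=(0.3267, -0.7824, -0.4730)
step 13: x0=(-1.3613, 1.5322, -0.5811) x1=(0.3203, 0.8737, 0.7986) x2=(1.2627, -0.2884, 1.2020) x3=(-0.6033, -1.4376, -1.5560) x4=(0.3354, -0.7980, -0.4676)
step 14: x0=(-1.3656, 1.5335, -0.5625) x1=(0.3008, 0.8893, 0.8002) x2=(1.2517, -0.2747, 1.2007) x3=(-0.6107, -1.4441, -1.5697) x4=(0.3442, -0.8137, -0.4622)
step 15: x0=(-1.3700, 1.5350, -0.5439) x1=(0.2811, 0.9052, 0.8019) x2=(1.2408, -0.2612, 1.1996) x3=(-0.6182, -1.4509, -1.5838) x4=(0.3530, -0.8295, -0.4569)
step 16: x0=(-1.3746, 1.5366, -0.5254) x1=(0.2615, 0.9214, 0.8037) x2=(1.2303, -0.2478, 1.1987) x3=(-0.6260, -1.4580, -1.5982) x4=(0.3620, -0.8454, -0.4516)
step 17: x0=(-1.3794, 1.5383, -0.5070) x1=(0.2417, 0.9379, 0.8056) x2=(1.2200, -0.2345, 1.1981) x3=(-0.6340, -1.4653, -1.6130) x4=(0.3710, -0.8614, -0.4463)
step 18: x0=(-1.3843, 1.5402, -0.4886) x1=(0.2219, 0.9547, 0.8077) x2=(1.2099, -0.2214, 1.1977) x3=(-0.6422, -1.4729, -1.6280) x4=(0.3802, -0.8775, -0.4411)

no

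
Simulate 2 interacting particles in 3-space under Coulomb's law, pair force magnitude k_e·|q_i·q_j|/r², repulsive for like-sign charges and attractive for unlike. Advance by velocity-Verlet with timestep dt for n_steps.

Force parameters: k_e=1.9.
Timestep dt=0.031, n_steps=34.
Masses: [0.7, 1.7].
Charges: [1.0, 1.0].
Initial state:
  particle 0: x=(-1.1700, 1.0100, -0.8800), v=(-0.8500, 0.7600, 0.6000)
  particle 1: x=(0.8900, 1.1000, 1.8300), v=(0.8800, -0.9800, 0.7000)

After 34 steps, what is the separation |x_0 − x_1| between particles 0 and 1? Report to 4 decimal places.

step 0: x0=(-1.1700, 1.0100, -0.8800) x1=(0.8900, 1.1000, 1.8300)
step 1: x0=(-1.1964, 1.0336, -0.8615) x1=(0.9173, 1.0696, 1.8517)
step 2: x0=(-1.2230, 1.0571, -0.8432) x1=(0.9447, 1.0392, 1.8735)
step 3: x0=(-1.2497, 1.0807, -0.8250) x1=(0.9721, 1.0089, 1.8954)
step 4: x0=(-1.2765, 1.1042, -0.8070) x1=(0.9996, 0.9785, 1.9174)
step 5: x0=(-1.3034, 1.1278, -0.7891) x1=(1.0271, 0.9481, 1.9394)
step 6: x0=(-1.3305, 1.1514, -0.7714) x1=(1.0547, 0.9177, 1.9615)
step 7: x0=(-1.3577, 1.1750, -0.7539) x1=(1.0823, 0.8873, 1.9836)
step 8: x0=(-1.3851, 1.1986, -0.7365) x1=(1.1100, 0.8569, 2.0058)
step 9: x0=(-1.4125, 1.2222, -0.7192) x1=(1.1377, 0.8265, 2.0280)
step 10: x0=(-1.4401, 1.2458, -0.7021) x1=(1.1655, 0.7961, 2.0503)
step 11: x0=(-1.4679, 1.2695, -0.6851) x1=(1.1934, 0.7657, 2.0727)
step 12: x0=(-1.4957, 1.2932, -0.6682) x1=(1.2213, 0.7352, 2.0951)
step 13: x0=(-1.5236, 1.3169, -0.6515) x1=(1.2492, 0.7048, 2.1176)
step 14: x0=(-1.5517, 1.3406, -0.6348) x1=(1.2772, 0.6744, 2.1401)
step 15: x0=(-1.5799, 1.3644, -0.6183) x1=(1.3052, 0.6439, 2.1626)
step 16: x0=(-1.6082, 1.3882, -0.6019) x1=(1.3333, 0.6134, 2.1852)
step 17: x0=(-1.6366, 1.4120, -0.5856) x1=(1.3614, 0.5829, 2.2079)
step 18: x0=(-1.6651, 1.4358, -0.5694) x1=(1.3896, 0.5524, 2.2306)
step 19: x0=(-1.6937, 1.4597, -0.5532) x1=(1.4178, 0.5219, 2.2533)
step 20: x0=(-1.7224, 1.4836, -0.5372) x1=(1.4461, 0.4914, 2.2760)
step 21: x0=(-1.7513, 1.5076, -0.5213) x1=(1.4744, 0.4609, 2.2988)
step 22: x0=(-1.7802, 1.5315, -0.5054) x1=(1.5027, 0.4303, 2.3217)
step 23: x0=(-1.8092, 1.5556, -0.4897) x1=(1.5311, 0.3997, 2.3445)
step 24: x0=(-1.8383, 1.5796, -0.4740) x1=(1.5595, 0.3692, 2.3674)
step 25: x0=(-1.8675, 1.6037, -0.4584) x1=(1.5880, 0.3386, 2.3904)
step 26: x0=(-1.8968, 1.6278, -0.4428) x1=(1.6164, 0.3080, 2.4133)
step 27: x0=(-1.9262, 1.6519, -0.4273) x1=(1.6450, 0.2774, 2.4363)
step 28: x0=(-1.9556, 1.6761, -0.4119) x1=(1.6735, 0.2467, 2.4593)
step 29: x0=(-1.9852, 1.7003, -0.3966) x1=(1.7021, 0.2161, 2.4824)
step 30: x0=(-2.0148, 1.7245, -0.3813) x1=(1.7308, 0.1854, 2.5054)
step 31: x0=(-2.0445, 1.7488, -0.3661) x1=(1.7594, 0.1548, 2.5285)
step 32: x0=(-2.0743, 1.7731, -0.3510) x1=(1.7881, 0.1241, 2.5516)
step 33: x0=(-2.1041, 1.7974, -0.3359) x1=(1.8168, 0.0934, 2.5748)
step 34: x0=(-2.1341, 1.8218, -0.3208) x1=(1.8456, 0.0627, 2.5980)

5.2394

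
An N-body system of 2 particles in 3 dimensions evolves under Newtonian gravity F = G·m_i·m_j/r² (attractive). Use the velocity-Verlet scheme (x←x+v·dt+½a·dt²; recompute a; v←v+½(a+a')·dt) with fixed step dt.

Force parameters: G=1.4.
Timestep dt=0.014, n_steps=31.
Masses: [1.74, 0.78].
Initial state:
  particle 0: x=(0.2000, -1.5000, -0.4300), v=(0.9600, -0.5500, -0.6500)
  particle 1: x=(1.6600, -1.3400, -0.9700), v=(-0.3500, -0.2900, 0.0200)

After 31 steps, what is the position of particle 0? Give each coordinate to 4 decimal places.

(0.6741, -1.7286, -0.7316)

step 0: x0=(0.2000, -1.5000, -0.4300) x1=(1.6600, -1.3400, -0.9700)
step 1: x0=(0.2135, -1.5077, -0.4391) x1=(1.6550, -1.3441, -0.9697)
step 2: x0=(0.2270, -1.5154, -0.4483) x1=(1.6498, -1.3482, -0.9693)
step 3: x0=(0.2407, -1.5231, -0.4574) x1=(1.6445, -1.3523, -0.9689)
step 4: x0=(0.2544, -1.5307, -0.4666) x1=(1.6389, -1.3564, -0.9683)
step 5: x0=(0.2683, -1.5384, -0.4759) x1=(1.6331, -1.3606, -0.9677)
step 6: x0=(0.2822, -1.5460, -0.4852) x1=(1.6271, -1.3648, -0.9671)
step 7: x0=(0.2962, -1.5536, -0.4945) x1=(1.6210, -1.3690, -0.9663)
step 8: x0=(0.3103, -1.5613, -0.5038) x1=(1.6145, -1.3732, -0.9655)
step 9: x0=(0.3245, -1.5689, -0.5132) x1=(1.6079, -1.3775, -0.9646)
step 10: x0=(0.3389, -1.5764, -0.5226) x1=(1.6010, -1.3818, -0.9636)
step 11: x0=(0.3533, -1.5840, -0.5321) x1=(1.5939, -1.3862, -0.9625)
step 12: x0=(0.3679, -1.5916, -0.5416) x1=(1.5865, -1.3906, -0.9613)
step 13: x0=(0.3825, -1.5991, -0.5511) x1=(1.5789, -1.3950, -0.9601)
step 14: x0=(0.3973, -1.6066, -0.5607) x1=(1.5710, -1.3995, -0.9587)
step 15: x0=(0.4122, -1.6141, -0.5703) x1=(1.5628, -1.4041, -0.9573)
step 16: x0=(0.4273, -1.6215, -0.5800) x1=(1.5543, -1.4086, -0.9557)
step 17: x0=(0.4425, -1.6290, -0.5897) x1=(1.5455, -1.4133, -0.9541)
step 18: x0=(0.4578, -1.6364, -0.5995) x1=(1.5364, -1.4180, -0.9523)
step 19: x0=(0.4733, -1.6438, -0.6093) x1=(1.5269, -1.4228, -0.9505)
step 20: x0=(0.4889, -1.6511, -0.6191) x1=(1.5171, -1.4276, -0.9485)
step 21: x0=(0.5047, -1.6584, -0.6290) x1=(1.5070, -1.4326, -0.9464)
step 22: x0=(0.5207, -1.6657, -0.6390) x1=(1.4964, -1.4376, -0.9442)
step 23: x0=(0.5368, -1.6729, -0.6490) x1=(1.4855, -1.4427, -0.9419)
step 24: x0=(0.5532, -1.6801, -0.6591) x1=(1.4741, -1.4479, -0.9394)
step 25: x0=(0.5697, -1.6872, -0.6693) x1=(1.4623, -1.4532, -0.9368)
step 26: x0=(0.5865, -1.6943, -0.6795) x1=(1.4499, -1.4587, -0.9340)
step 27: x0=(0.6035, -1.7013, -0.6897) x1=(1.4371, -1.4643, -0.9311)
step 28: x0=(0.6207, -1.7083, -0.7001) x1=(1.4238, -1.4700, -0.9281)
step 29: x0=(0.6382, -1.7151, -0.7105) x1=(1.4098, -1.4760, -0.9248)
step 30: x0=(0.6560, -1.7219, -0.7210) x1=(1.3952, -1.4821, -0.9214)
step 31: x0=(0.6741, -1.7286, -0.7316) x1=(1.3799, -1.4884, -0.9178)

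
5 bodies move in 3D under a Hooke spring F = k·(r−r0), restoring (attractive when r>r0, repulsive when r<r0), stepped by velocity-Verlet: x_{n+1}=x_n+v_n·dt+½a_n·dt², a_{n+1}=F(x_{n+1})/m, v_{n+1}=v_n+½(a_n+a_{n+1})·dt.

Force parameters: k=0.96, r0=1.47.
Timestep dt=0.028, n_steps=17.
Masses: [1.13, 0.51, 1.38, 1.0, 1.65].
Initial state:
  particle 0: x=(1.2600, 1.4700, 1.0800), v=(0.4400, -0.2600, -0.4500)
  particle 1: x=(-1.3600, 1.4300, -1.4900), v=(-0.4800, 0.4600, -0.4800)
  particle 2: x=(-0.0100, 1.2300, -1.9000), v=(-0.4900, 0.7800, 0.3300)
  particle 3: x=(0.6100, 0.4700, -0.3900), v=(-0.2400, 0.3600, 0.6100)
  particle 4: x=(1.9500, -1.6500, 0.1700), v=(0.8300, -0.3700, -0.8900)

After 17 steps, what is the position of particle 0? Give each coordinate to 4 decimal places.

(1.2877, 1.1717, 0.5260)

step 0: x0=(1.2600, 1.4700, 1.0800) x1=(-1.3600, 1.4300, -1.4900) x2=(-0.0100, 1.2300, -1.9000) x3=(0.6100, 0.4700, -0.3900) x4=(1.9500, -1.6500, 0.1700)
step 1: x0=(1.2716, 1.4620, 1.0661) x1=(-1.3700, 1.4410, -1.5011) x2=(-0.0231, 1.2513, -1.8899) x3=(0.6032, 0.4800, -0.3730) x4=(1.9722, -1.6588, 0.1446)
step 2: x0=(1.2819, 1.4526, 1.0495) x1=(-1.3732, 1.4483, -1.5076) x2=(-0.0351, 1.2716, -1.8780) x3=(0.5963, 0.4899, -0.3561) x4=(1.9923, -1.6646, 0.1182)
step 3: x0=(1.2908, 1.4419, 1.0303) x1=(-1.3694, 1.4519, -1.5094) x2=(-0.0459, 1.2909, -1.8645) x3=(0.5892, 0.4996, -0.3395) x4=(2.0103, -1.6674, 0.0908)
step 4: x0=(1.2984, 1.4299, 1.0085) x1=(-1.3588, 1.4517, -1.5065) x2=(-0.0554, 1.3090, -1.8492) x3=(0.5820, 0.5092, -0.3231) x4=(2.0262, -1.6670, 0.0625)
step 5: x0=(1.3046, 1.4165, 0.9842) x1=(-1.3414, 1.4477, -1.4991) x2=(-0.0637, 1.3261, -1.8323) x3=(0.5748, 0.5185, -0.3069) x4=(2.0399, -1.6636, 0.0333)
step 6: x0=(1.3095, 1.4020, 0.9575) x1=(-1.3172, 1.4399, -1.4872) x2=(-0.0707, 1.3420, -1.8138) x3=(0.5674, 0.5276, -0.2911) x4=(2.0514, -1.6570, 0.0033)
step 7: x0=(1.3130, 1.3862, 0.9283) x1=(-1.2864, 1.4284, -1.4708) x2=(-0.0764, 1.3569, -1.7937) x3=(0.5599, 0.5365, -0.2757) x4=(2.0607, -1.6474, -0.0276)
step 8: x0=(1.3153, 1.3692, 0.8968) x1=(-1.2493, 1.4133, -1.4502) x2=(-0.0808, 1.3705, -1.7721) x3=(0.5524, 0.5451, -0.2607) x4=(2.0679, -1.6347, -0.0593)
step 9: x0=(1.3164, 1.3511, 0.8632) x1=(-1.2060, 1.3946, -1.4254) x2=(-0.0839, 1.3831, -1.7490) x3=(0.5448, 0.5533, -0.2460) x4=(2.0729, -1.6191, -0.0917)
step 10: x0=(1.3162, 1.3319, 0.8273) x1=(-1.1568, 1.3724, -1.3966) x2=(-0.0856, 1.3945, -1.7245) x3=(0.5373, 0.5612, -0.2318) x4=(2.0757, -1.6004, -0.1247)
step 11: x0=(1.3150, 1.3117, 0.7895) x1=(-1.1020, 1.3467, -1.3640) x2=(-0.0859, 1.4047, -1.6986) x3=(0.5297, 0.5688, -0.2181) x4=(2.0764, -1.5787, -0.1585)
step 12: x0=(1.3126, 1.2906, 0.7497) x1=(-1.0419, 1.3177, -1.3277) x2=(-0.0848, 1.4138, -1.6715) x3=(0.5222, 0.5759, -0.2048) x4=(2.0751, -1.5542, -0.1928)
step 13: x0=(1.3093, 1.2684, 0.7081) x1=(-0.9768, 1.2855, -1.2880) x2=(-0.0823, 1.4219, -1.6432) x3=(0.5148, 0.5826, -0.1919) x4=(2.0716, -1.5269, -0.2277)
step 14: x0=(1.3051, 1.2455, 0.6648) x1=(-0.9071, 1.2502, -1.2450) x2=(-0.0785, 1.4288, -1.6138) x3=(0.5075, 0.5887, -0.1795) x4=(2.0662, -1.4967, -0.2630)
step 15: x0=(1.3000, 1.2216, 0.6199) x1=(-0.8333, 1.2119, -1.1990) x2=(-0.0732, 1.4347, -1.5833) x3=(0.5004, 0.5944, -0.1676) x4=(2.0587, -1.4639, -0.2989)
step 16: x0=(1.2942, 1.1970, 0.5736) x1=(-0.7556, 1.1708, -1.1503) x2=(-0.0666, 1.4395, -1.5519) x3=(0.4934, 0.5995, -0.1561) x4=(2.0494, -1.4285, -0.3350)
step 17: x0=(1.2877, 1.1717, 0.5260) x1=(-0.6745, 1.1268, -1.0990) x2=(-0.0587, 1.4434, -1.5197) x3=(0.4866, 0.6040, -0.1450) x4=(2.0382, -1.3906, -0.3716)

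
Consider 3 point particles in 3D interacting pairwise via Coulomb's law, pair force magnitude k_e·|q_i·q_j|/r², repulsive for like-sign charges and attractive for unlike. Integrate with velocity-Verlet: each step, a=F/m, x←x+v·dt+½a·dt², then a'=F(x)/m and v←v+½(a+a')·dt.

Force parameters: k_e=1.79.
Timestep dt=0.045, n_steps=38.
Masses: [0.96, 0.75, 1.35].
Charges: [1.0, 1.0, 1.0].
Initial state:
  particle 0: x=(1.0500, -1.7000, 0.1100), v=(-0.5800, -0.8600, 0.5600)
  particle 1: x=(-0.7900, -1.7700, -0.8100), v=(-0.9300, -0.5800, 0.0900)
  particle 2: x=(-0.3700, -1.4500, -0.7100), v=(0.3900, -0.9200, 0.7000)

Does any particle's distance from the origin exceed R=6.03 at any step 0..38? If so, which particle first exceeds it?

step 0: x0=(1.0500, -1.7000, 0.1100) x1=(-0.7900, -1.7700, -0.8100) x2=(-0.3700, -1.4500, -0.7100)
step 1: x0=(1.0249, -1.7388, 0.1357) x1=(-0.8389, -1.8011, -0.8078) x2=(-0.3492, -1.4886, -0.6779)
step 2: x0=(1.0018, -1.7778, 0.1626) x1=(-0.9000, -1.8394, -0.8090) x2=(-0.3231, -1.5230, -0.6446)
step 3: x0=(0.9807, -1.8170, 0.1906) x1=(-0.9710, -1.8826, -0.8133) x2=(-0.2929, -1.5545, -0.6105)
step 4: x0=(0.9616, -1.8564, 0.2198) x1=(-1.0498, -1.9292, -0.8201) x2=(-0.2599, -1.5840, -0.5758)
step 5: x0=(0.9447, -1.8962, 0.2503) x1=(-1.1347, -1.9782, -0.8289) x2=(-0.2249, -1.6119, -0.5409)
step 6: x0=(0.9298, -1.9363, 0.2821) x1=(-1.2245, -2.0288, -0.8395) x2=(-0.1887, -1.6387, -0.5060)
step 7: x0=(0.9170, -1.9768, 0.3153) x1=(-1.3183, -2.0807, -0.8515) x2=(-0.1517, -1.6645, -0.4713)
step 8: x0=(0.9063, -2.0177, 0.3499) x1=(-1.4154, -2.1336, -0.8647) x2=(-0.1145, -1.6895, -0.4369)
step 9: x0=(0.8978, -2.0591, 0.3861) x1=(-1.5151, -2.1871, -0.8789) x2=(-0.0772, -1.7137, -0.4030)
step 10: x0=(0.8913, -2.1011, 0.4238) x1=(-1.6172, -2.2413, -0.8940) x2=(-0.0402, -1.7371, -0.3698)
step 11: x0=(0.8870, -2.1437, 0.4632) x1=(-1.7213, -2.2960, -0.9098) x2=(-0.0036, -1.7598, -0.3373)
step 12: x0=(0.8848, -2.1871, 0.5043) x1=(-1.8271, -2.3512, -0.9263) x2=(0.0325, -1.7818, -0.3057)
step 13: x0=(0.8846, -2.2312, 0.5472) x1=(-1.9344, -2.4066, -0.9434) x2=(0.0681, -1.8031, -0.2750)
step 14: x0=(0.8863, -2.2761, 0.5919) x1=(-2.0431, -2.4624, -0.9610) x2=(0.1029, -1.8236, -0.2454)
step 15: x0=(0.8899, -2.3219, 0.6384) x1=(-2.1529, -2.5184, -0.9791) x2=(0.1371, -1.8433, -0.2167)
step 16: x0=(0.8953, -2.3687, 0.6868) x1=(-2.2638, -2.5746, -0.9977) x2=(0.1706, -1.8622, -0.1892)
step 17: x0=(0.9024, -2.4165, 0.7371) x1=(-2.3757, -2.6311, -1.0166) x2=(0.2034, -1.8803, -0.1628)
step 18: x0=(0.9111, -2.4652, 0.7892) x1=(-2.4884, -2.6877, -1.0358) x2=(0.2356, -1.8975, -0.1375)
step 19: x0=(0.9212, -2.5150, 0.8431) x1=(-2.6019, -2.7445, -1.0554) x2=(0.2673, -1.9140, -0.1132)
step 20: x0=(0.9326, -2.5657, 0.8987) x1=(-2.7161, -2.8015, -1.0753) x2=(0.2983, -1.9297, -0.0901)
step 21: x0=(0.9452, -2.6175, 0.9560) x1=(-2.8309, -2.8586, -1.0954) x2=(0.3289, -1.9446, -0.0680)
step 22: x0=(0.9589, -2.6702, 1.0149) x1=(-2.9464, -2.9158, -1.1158) x2=(0.3591, -1.9587, -0.0468)
step 23: x0=(0.9735, -2.7239, 1.0753) x1=(-3.0624, -2.9731, -1.1364) x2=(0.3889, -1.9721, -0.0267)
step 24: x0=(0.9891, -2.7785, 1.1371) x1=(-3.1790, -3.0305, -1.1572) x2=(0.4183, -1.9848, -0.0074)
step 25: x0=(1.0054, -2.8340, 1.2003) x1=(-3.2960, -3.0881, -1.1782) x2=(0.4474, -1.9969, 0.0110)
step 26: x0=(1.0224, -2.8902, 1.2647) x1=(-3.4134, -3.1457, -1.1994) x2=(0.4764, -2.0083, 0.0286)
step 27: x0=(1.0400, -2.9473, 1.3304) x1=(-3.5313, -3.2033, -1.2208) x2=(0.5050, -2.0191, 0.0455)
step 28: x0=(1.0581, -3.0051, 1.3971) x1=(-3.6495, -3.2611, -1.2423) x2=(0.5336, -2.0293, 0.0617)
step 29: x0=(1.0768, -3.0636, 1.4648) x1=(-3.7681, -3.3189, -1.2640) x2=(0.5619, -2.0390, 0.0772)
step 30: x0=(1.0959, -3.1228, 1.5336) x1=(-3.8871, -3.3768, -1.2858) x2=(0.5902, -2.0481, 0.0921)
step 31: x0=(1.1154, -3.1826, 1.6032) x1=(-4.0063, -3.4348, -1.3077) x2=(0.6183, -2.0568, 0.1065)
step 32: x0=(1.1352, -3.2430, 1.6736) x1=(-4.1259, -3.4928, -1.3298) x2=(0.6463, -2.0651, 0.1203)
step 33: x0=(1.1554, -3.3039, 1.7448) x1=(-4.2457, -3.5509, -1.3519) x2=(0.6743, -2.0729, 0.1337)
step 34: x0=(1.1758, -3.3653, 1.8167) x1=(-4.3658, -3.6090, -1.3742) x2=(0.7022, -2.0804, 0.1465)
step 35: x0=(1.1965, -3.4272, 1.8893) x1=(-4.4862, -3.6672, -1.3966) x2=(0.7301, -2.0875, 0.1590)
step 36: x0=(1.2175, -3.4895, 1.9626) x1=(-4.6067, -3.7254, -1.4191) x2=(0.7580, -2.0942, 0.1711)
step 37: x0=(1.2386, -3.5523, 2.0364) x1=(-4.7275, -3.7837, -1.4417) x2=(0.7858, -2.1006, 0.1828)
step 38: x0=(1.2600, -3.6155, 2.1108) x1=(-4.8485, -3.8420, -1.4643) x2=(0.8136, -2.1067, 0.1942)

yes, particle 1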